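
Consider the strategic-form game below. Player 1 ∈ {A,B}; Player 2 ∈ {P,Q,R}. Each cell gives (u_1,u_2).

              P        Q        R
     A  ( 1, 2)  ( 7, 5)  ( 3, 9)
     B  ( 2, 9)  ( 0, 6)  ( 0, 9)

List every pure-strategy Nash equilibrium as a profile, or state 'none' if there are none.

(A,P): not NE [P1→B gives 2>1; P2→R gives 9>2]
(A,Q): not NE [P2→R gives 9>5]
(A,R): NE
(B,P): NE
(B,Q): not NE [P1→A gives 7>0; P2→R gives 9>6]
(B,R): not NE [P1→A gives 3>0]

Nash profiles: (A,R), (B,P)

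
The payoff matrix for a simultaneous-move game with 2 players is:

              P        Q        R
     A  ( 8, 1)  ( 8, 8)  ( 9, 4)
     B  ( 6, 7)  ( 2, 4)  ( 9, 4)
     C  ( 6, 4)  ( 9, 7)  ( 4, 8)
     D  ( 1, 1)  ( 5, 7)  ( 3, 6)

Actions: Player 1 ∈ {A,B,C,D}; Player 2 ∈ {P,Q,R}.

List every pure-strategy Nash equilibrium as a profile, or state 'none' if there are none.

PSNE: ∅

(A,P): not NE [P2→Q gives 8>1]
(A,Q): not NE [P1→C gives 9>8]
(A,R): not NE [P2→Q gives 8>4]
(B,P): not NE [P1→A gives 8>6]
(B,Q): not NE [P1→C gives 9>2; P2→P gives 7>4]
(B,R): not NE [P2→P gives 7>4]
(C,P): not NE [P1→A gives 8>6; P2→R gives 8>4]
(C,Q): not NE [P2→R gives 8>7]
(C,R): not NE [P1→B gives 9>4]
(D,P): not NE [P1→A gives 8>1; P2→Q gives 7>1]
(D,Q): not NE [P1→C gives 9>5]
(D,R): not NE [P1→B gives 9>3; P2→Q gives 7>6]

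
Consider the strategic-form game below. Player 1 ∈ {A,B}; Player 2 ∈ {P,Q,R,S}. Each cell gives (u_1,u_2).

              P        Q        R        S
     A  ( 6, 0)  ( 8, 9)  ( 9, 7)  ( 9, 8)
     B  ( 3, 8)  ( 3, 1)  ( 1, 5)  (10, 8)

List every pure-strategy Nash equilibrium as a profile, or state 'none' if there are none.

(A,P): not NE [P2→Q gives 9>0]
(A,Q): NE
(A,R): not NE [P2→Q gives 9>7]
(A,S): not NE [P1→B gives 10>9; P2→Q gives 9>8]
(B,P): not NE [P1→A gives 6>3]
(B,Q): not NE [P1→A gives 8>3; P2→S gives 8>1]
(B,R): not NE [P1→A gives 9>1; P2→S gives 8>5]
(B,S): NE

PSNE = {(A,Q), (B,S)}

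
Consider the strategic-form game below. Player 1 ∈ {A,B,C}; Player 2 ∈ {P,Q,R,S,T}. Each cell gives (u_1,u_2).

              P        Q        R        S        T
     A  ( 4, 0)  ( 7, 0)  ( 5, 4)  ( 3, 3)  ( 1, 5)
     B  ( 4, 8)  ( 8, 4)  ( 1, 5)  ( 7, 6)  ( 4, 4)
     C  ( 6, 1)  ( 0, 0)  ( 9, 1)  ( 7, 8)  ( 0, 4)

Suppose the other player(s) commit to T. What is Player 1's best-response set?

argmax u_1 = {B}

u_1(A vs T) = 1
u_1(B vs T) = 4
u_1(C vs T) = 0
max payoff 4 at {B}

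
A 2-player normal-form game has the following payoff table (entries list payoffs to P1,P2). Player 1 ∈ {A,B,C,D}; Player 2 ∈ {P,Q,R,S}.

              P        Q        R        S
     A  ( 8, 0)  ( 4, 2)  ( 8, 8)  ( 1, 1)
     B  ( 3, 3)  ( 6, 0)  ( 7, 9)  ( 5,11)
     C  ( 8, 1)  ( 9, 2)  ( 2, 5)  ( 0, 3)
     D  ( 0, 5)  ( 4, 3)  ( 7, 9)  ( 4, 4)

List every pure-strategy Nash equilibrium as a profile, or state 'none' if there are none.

(A,P): not NE [P2→R gives 8>0]
(A,Q): not NE [P1→C gives 9>4; P2→R gives 8>2]
(A,R): NE
(A,S): not NE [P1→B gives 5>1; P2→R gives 8>1]
(B,P): not NE [P1→C gives 8>3; P2→S gives 11>3]
(B,Q): not NE [P1→C gives 9>6; P2→S gives 11>0]
(B,R): not NE [P1→A gives 8>7; P2→S gives 11>9]
(B,S): NE
(C,P): not NE [P2→R gives 5>1]
(C,Q): not NE [P2→R gives 5>2]
(C,R): not NE [P1→A gives 8>2]
(C,S): not NE [P1→B gives 5>0; P2→R gives 5>3]
(D,P): not NE [P1→C gives 8>0; P2→R gives 9>5]
(D,Q): not NE [P1→C gives 9>4; P2→R gives 9>3]
(D,R): not NE [P1→A gives 8>7]
(D,S): not NE [P1→B gives 5>4; P2→R gives 9>4]

NE set: (A,R), (B,S)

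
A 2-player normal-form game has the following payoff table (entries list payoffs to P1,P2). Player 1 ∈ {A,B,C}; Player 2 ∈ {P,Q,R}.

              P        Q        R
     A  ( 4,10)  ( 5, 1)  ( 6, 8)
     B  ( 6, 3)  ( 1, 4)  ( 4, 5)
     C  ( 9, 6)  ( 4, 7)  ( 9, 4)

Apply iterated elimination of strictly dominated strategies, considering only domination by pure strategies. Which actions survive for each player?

P1 drop B (C beats it: P:9>6 Q:4>1 R:9>4)
P2 drop R (P beats it: A:10>8 C:6>4)
P1→{A,C} P2→{P,Q}

IESDS → P1:{A,C} P2:{P,Q}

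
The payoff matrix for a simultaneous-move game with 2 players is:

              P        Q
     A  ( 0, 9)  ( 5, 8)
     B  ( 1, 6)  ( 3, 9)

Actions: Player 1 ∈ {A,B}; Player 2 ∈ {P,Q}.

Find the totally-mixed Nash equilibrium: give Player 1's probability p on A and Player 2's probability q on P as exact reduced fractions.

P1 mixes 3/4 on A; P2 mixes 2/3 on P

P1 indiff ⇒ q·0+(1-q)·5 = q·1+(1-q)·3 ⇒ q(-1) = (1-q)(-2) ⇒ q = 2/3
P2 indiff ⇒ p·9+(1-p)·6 = p·8+(1-p)·9 ⇒ p(1) = (1-p)(3) ⇒ p = 3/4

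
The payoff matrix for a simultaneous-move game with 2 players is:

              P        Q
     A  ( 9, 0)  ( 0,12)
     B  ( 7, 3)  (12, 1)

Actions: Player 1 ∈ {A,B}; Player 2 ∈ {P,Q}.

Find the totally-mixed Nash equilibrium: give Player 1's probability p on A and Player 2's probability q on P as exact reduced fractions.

P1 mixes 1/7 on A; P2 mixes 6/7 on P

P1 indiff ⇒ q·9+(1-q)·0 = q·7+(1-q)·12 ⇒ q(2) = (1-q)(12) ⇒ q = 6/7
P2 indiff ⇒ p·0+(1-p)·3 = p·12+(1-p)·1 ⇒ p(-12) = (1-p)(-2) ⇒ p = 1/7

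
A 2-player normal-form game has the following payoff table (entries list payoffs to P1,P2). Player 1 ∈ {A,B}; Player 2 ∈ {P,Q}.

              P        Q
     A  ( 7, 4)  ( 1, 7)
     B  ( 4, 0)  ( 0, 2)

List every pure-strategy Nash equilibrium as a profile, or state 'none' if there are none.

(A,P): not NE [P2→Q gives 7>4]
(A,Q): NE
(B,P): not NE [P1→A gives 7>4; P2→Q gives 2>0]
(B,Q): not NE [P1→A gives 1>0]

Nash profiles: (A,Q)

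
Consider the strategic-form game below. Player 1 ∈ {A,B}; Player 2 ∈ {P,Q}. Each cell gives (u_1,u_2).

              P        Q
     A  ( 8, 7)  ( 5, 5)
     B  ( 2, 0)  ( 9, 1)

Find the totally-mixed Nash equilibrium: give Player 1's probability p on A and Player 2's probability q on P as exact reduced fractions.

(p,q) = (1/3, 2/5)

P1 indiff ⇒ q·8+(1-q)·5 = q·2+(1-q)·9 ⇒ q(6) = (1-q)(4) ⇒ q = 2/5
P2 indiff ⇒ p·7+(1-p)·0 = p·5+(1-p)·1 ⇒ p(2) = (1-p)(1) ⇒ p = 1/3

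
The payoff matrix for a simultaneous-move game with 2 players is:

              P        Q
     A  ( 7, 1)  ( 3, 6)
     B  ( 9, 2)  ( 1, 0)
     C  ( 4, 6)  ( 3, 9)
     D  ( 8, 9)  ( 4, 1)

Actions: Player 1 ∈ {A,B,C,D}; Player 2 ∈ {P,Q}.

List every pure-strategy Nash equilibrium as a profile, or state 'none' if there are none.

Nash profiles: (B,P)

(A,P): not NE [P1→B gives 9>7; P2→Q gives 6>1]
(A,Q): not NE [P1→D gives 4>3]
(B,P): NE
(B,Q): not NE [P1→D gives 4>1; P2→P gives 2>0]
(C,P): not NE [P1→B gives 9>4; P2→Q gives 9>6]
(C,Q): not NE [P1→D gives 4>3]
(D,P): not NE [P1→B gives 9>8]
(D,Q): not NE [P2→P gives 9>1]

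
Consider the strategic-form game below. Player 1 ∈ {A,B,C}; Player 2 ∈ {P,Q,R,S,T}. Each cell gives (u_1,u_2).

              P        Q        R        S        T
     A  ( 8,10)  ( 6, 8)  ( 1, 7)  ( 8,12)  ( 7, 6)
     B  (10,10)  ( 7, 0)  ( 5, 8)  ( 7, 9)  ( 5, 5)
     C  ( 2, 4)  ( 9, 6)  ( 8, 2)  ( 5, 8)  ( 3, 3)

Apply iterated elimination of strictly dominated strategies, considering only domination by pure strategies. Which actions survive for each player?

P2 drop Q (S beats it: A:12>8 B:9>0 C:8>6)
P2 drop R (P beats it: A:10>7 B:10>8 C:4>2)
P1 drop C (A beats it: P:8>2 S:8>5 T:7>3)
P2 drop T (P beats it: A:10>6 B:10>5)
P1→{A,B} P2→{P,S}

Survivors P1:{A,B} P2:{P,S}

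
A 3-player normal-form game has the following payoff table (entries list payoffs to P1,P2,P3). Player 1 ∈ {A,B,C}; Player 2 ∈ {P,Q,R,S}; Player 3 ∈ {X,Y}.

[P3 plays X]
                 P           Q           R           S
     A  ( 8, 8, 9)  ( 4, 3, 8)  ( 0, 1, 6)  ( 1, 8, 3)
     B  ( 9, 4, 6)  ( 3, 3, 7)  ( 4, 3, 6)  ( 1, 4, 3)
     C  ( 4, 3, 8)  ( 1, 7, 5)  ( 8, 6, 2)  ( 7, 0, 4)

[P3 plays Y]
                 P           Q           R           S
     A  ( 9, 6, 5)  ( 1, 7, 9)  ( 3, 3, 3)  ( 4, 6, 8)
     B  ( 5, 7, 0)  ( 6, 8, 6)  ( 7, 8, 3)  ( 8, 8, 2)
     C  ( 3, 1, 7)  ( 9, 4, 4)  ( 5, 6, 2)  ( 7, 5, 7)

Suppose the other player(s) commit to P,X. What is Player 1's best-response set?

P1 best: {B}

u_1(A vs P,X) = 8
u_1(B vs P,X) = 9
u_1(C vs P,X) = 4
max payoff 9 at {B}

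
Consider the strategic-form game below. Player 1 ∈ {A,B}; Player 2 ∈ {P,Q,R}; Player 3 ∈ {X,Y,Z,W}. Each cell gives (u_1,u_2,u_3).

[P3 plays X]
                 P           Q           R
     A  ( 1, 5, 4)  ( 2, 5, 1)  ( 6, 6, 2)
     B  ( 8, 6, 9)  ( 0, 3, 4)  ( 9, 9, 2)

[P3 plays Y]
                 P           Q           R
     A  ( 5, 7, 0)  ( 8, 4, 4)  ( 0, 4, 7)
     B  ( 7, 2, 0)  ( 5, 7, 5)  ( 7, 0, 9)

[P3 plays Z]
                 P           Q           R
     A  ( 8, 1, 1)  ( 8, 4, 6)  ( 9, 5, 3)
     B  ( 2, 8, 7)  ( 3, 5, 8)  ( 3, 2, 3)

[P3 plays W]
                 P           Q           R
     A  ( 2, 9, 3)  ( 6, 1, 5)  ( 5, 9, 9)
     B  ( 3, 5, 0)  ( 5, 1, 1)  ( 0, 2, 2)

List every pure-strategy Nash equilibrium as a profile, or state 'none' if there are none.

NE set: (A,R,W)

(A,P,X): not NE [P1→B gives 8>1; P2→R gives 6>5]
(A,P,Y): not NE [P1→B gives 7>5; P3→X gives 4>0]
(A,P,Z): not NE [P2→R gives 5>1; P3→X gives 4>1]
(A,P,W): not NE [P1→B gives 3>2; P3→X gives 4>3]
(A,Q,X): not NE [P2→R gives 6>5; P3→Z gives 6>1]
(A,Q,Y): not NE [P2→P gives 7>4; P3→Z gives 6>4]
(A,Q,Z): not NE [P2→R gives 5>4]
(A,Q,W): not NE [P2→R gives 9>1; P3→Z gives 6>5]
(A,R,X): not NE [P1→B gives 9>6; P3→W gives 9>2]
(A,R,Y): not NE [P1→B gives 7>0; P2→P gives 7>4; P3→W gives 9>7]
(A,R,Z): not NE [P3→W gives 9>3]
(A,R,W): NE
(B,P,X): not NE [P2→R gives 9>6]
(B,P,Y): not NE [P2→Q gives 7>2; P3→X gives 9>0]
(B,P,Z): not NE [P1→A gives 8>2; P3→X gives 9>7]
(B,P,W): not NE [P3→X gives 9>0]
(B,Q,X): not NE [P1→A gives 2>0; P2→R gives 9>3; P3→Z gives 8>4]
(B,Q,Y): not NE [P1→A gives 8>5; P3→Z gives 8>5]
(B,Q,Z): not NE [P1→A gives 8>3; P2→P gives 8>5]
(B,Q,W): not NE [P1→A gives 6>5; P2→P gives 5>1; P3→Z gives 8>1]
(B,R,X): not NE [P3→Y gives 9>2]
(B,R,Y): not NE [P2→Q gives 7>0]
(B,R,Z): not NE [P1→A gives 9>3; P2→P gives 8>2; P3→Y gives 9>3]
(B,R,W): not NE [P1→A gives 5>0; P2→P gives 5>2; P3→Y gives 9>2]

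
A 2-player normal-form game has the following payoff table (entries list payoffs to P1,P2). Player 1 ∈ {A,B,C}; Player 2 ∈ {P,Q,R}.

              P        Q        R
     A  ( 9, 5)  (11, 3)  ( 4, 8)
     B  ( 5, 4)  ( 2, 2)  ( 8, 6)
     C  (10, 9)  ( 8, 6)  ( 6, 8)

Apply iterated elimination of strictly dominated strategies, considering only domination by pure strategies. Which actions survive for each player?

P2 drop Q (P beats it: A:5>3 B:4>2 C:9>6)
P1 drop A (C beats it: P:10>9 R:6>4)
P1→{B,C} P2→{P,R}

IESDS → P1:{B,C} P2:{P,R}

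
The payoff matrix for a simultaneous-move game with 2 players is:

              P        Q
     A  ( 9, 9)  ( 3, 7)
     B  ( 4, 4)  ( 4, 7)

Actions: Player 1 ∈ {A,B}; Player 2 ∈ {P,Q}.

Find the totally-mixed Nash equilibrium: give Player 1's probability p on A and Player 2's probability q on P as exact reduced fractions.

(p,q) = (3/5, 1/6)

P1 indiff ⇒ q·9+(1-q)·3 = q·4+(1-q)·4 ⇒ q(5) = (1-q)(1) ⇒ q = 1/6
P2 indiff ⇒ p·9+(1-p)·4 = p·7+(1-p)·7 ⇒ p(2) = (1-p)(3) ⇒ p = 3/5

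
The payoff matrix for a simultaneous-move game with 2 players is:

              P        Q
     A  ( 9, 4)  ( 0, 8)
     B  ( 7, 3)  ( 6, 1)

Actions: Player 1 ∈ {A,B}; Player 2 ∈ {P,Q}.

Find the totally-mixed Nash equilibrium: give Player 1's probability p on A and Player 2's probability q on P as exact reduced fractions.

P1 indiff ⇒ q·9+(1-q)·0 = q·7+(1-q)·6 ⇒ q(2) = (1-q)(6) ⇒ q = 3/4
P2 indiff ⇒ p·4+(1-p)·3 = p·8+(1-p)·1 ⇒ p(-4) = (1-p)(-2) ⇒ p = 1/3

p=1/3, q=3/4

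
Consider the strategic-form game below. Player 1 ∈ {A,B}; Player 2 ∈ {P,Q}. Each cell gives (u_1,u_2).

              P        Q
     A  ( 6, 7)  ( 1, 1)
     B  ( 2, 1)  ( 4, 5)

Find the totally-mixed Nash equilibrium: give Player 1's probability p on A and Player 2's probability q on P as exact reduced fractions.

P1 mixes 2/5 on A; P2 mixes 3/7 on P

P1 indiff ⇒ q·6+(1-q)·1 = q·2+(1-q)·4 ⇒ q(4) = (1-q)(3) ⇒ q = 3/7
P2 indiff ⇒ p·7+(1-p)·1 = p·1+(1-p)·5 ⇒ p(6) = (1-p)(4) ⇒ p = 2/5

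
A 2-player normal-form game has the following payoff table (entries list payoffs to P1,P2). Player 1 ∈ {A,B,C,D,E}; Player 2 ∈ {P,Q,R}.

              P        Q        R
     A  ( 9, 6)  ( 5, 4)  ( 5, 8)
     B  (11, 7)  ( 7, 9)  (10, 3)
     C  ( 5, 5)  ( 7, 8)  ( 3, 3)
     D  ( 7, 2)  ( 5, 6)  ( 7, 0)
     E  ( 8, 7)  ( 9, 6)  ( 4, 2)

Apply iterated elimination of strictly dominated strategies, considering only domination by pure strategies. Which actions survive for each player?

P1 drop A (B beats it: P:11>9 Q:7>5 R:10>5)
P1 drop C (E beats it: P:8>5 Q:9>7 R:4>3)
P1 drop D (B beats it: P:11>7 Q:7>5 R:10>7)
P2 drop R (P beats it: B:7>3 E:7>2)
P1→{B,E} P2→{P,Q}

IESDS → P1:{B,E} P2:{P,Q}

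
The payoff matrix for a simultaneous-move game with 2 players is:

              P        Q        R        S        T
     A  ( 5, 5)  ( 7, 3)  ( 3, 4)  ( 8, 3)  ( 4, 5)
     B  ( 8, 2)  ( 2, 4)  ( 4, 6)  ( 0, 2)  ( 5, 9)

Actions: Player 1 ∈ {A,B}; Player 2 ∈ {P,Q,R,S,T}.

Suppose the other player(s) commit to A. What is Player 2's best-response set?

BR_2 = {P,T}

u_2(P vs A) = 5
u_2(Q vs A) = 3
u_2(R vs A) = 4
u_2(S vs A) = 3
u_2(T vs A) = 5
max payoff 5 at {P,T}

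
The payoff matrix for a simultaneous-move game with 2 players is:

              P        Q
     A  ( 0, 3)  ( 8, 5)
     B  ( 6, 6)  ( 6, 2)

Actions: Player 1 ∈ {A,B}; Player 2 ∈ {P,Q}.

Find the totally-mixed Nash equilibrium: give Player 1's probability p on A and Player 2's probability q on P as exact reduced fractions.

P1 indiff ⇒ q·0+(1-q)·8 = q·6+(1-q)·6 ⇒ q(-6) = (1-q)(-2) ⇒ q = 1/4
P2 indiff ⇒ p·3+(1-p)·6 = p·5+(1-p)·2 ⇒ p(-2) = (1-p)(-4) ⇒ p = 2/3

P1 mixes 2/3 on A; P2 mixes 1/4 on P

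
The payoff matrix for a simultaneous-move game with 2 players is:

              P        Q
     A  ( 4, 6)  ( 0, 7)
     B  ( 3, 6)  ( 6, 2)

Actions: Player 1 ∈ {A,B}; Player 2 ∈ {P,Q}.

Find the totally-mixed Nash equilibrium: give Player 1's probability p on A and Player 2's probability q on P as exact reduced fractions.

P1 indiff ⇒ q·4+(1-q)·0 = q·3+(1-q)·6 ⇒ q(1) = (1-q)(6) ⇒ q = 6/7
P2 indiff ⇒ p·6+(1-p)·6 = p·7+(1-p)·2 ⇒ p(-1) = (1-p)(-4) ⇒ p = 4/5

p=4/5, q=6/7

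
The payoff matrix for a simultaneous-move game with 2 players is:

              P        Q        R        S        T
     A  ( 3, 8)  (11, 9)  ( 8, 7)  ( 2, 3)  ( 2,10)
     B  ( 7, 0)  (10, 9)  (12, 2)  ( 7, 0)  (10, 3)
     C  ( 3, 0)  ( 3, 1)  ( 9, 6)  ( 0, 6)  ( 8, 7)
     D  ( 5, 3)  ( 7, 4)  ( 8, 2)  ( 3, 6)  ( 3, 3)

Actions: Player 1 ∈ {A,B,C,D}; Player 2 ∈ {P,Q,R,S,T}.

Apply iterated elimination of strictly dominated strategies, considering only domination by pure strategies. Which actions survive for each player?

Survivors P1:{A,B} P2:{Q,T}

P1 drop C (B beats it: P:7>3 Q:10>3 R:12>9 S:7>0 T:10>8)
P1 drop D (B beats it: P:7>5 Q:10>7 R:12>8 S:7>3 T:10>3)
P2 drop P (Q beats it: A:9>8 B:9>0)
P2 drop R (Q beats it: A:9>7 B:9>2)
P2 drop S (Q beats it: A:9>3 B:9>0)
P1→{A,B} P2→{Q,T}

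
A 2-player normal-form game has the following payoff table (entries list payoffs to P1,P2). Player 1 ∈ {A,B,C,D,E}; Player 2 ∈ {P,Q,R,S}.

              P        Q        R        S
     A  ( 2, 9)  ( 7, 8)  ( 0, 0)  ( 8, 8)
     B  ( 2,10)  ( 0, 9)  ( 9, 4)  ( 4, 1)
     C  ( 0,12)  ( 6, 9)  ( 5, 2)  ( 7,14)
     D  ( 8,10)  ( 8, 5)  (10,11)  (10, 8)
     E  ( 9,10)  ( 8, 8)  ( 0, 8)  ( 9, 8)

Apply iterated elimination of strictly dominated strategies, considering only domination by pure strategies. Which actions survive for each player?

Remaining: P1:{D,E} P2:{P,R}

P1 drop A (D beats it: P:8>2 Q:8>7 R:10>0 S:10>8)
P1 drop B (D beats it: P:8>2 Q:8>0 R:10>9 S:10>4)
P1 drop C (D beats it: P:8>0 Q:8>6 R:10>5 S:10>7)
P2 drop Q (P beats it: D:10>5 E:10>8)
P2 drop S (P beats it: D:10>8 E:10>8)
P1→{D,E} P2→{P,R}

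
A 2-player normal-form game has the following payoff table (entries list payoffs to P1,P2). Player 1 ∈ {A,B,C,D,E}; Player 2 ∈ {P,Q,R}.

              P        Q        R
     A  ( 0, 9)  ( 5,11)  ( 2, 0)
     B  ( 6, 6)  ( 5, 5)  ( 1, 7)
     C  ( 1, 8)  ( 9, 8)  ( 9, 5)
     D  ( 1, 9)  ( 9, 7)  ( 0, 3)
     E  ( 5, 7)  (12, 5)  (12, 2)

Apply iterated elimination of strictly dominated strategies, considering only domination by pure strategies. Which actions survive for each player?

Survivors P1:{B,E} P2:{P,R}

P1 drop A (C beats it: P:1>0 Q:9>5 R:9>2)
P1 drop C (E beats it: P:5>1 Q:12>9 R:12>9)
P1 drop D (E beats it: P:5>1 Q:12>9 R:12>0)
P2 drop Q (P beats it: B:6>5 E:7>5)
P1→{B,E} P2→{P,R}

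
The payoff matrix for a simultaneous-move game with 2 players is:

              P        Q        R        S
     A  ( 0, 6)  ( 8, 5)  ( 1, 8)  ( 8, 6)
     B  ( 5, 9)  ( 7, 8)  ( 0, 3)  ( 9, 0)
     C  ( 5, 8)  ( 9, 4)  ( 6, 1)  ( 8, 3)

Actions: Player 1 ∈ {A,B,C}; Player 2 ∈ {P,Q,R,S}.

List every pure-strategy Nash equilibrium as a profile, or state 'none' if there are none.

PSNE = {(B,P), (C,P)}

(A,P): not NE [P1→C gives 5>0; P2→R gives 8>6]
(A,Q): not NE [P1→C gives 9>8; P2→R gives 8>5]
(A,R): not NE [P1→C gives 6>1]
(A,S): not NE [P1→B gives 9>8; P2→R gives 8>6]
(B,P): NE
(B,Q): not NE [P1→C gives 9>7; P2→P gives 9>8]
(B,R): not NE [P1→C gives 6>0; P2→P gives 9>3]
(B,S): not NE [P2→P gives 9>0]
(C,P): NE
(C,Q): not NE [P2→P gives 8>4]
(C,R): not NE [P2→P gives 8>1]
(C,S): not NE [P1→B gives 9>8; P2→P gives 8>3]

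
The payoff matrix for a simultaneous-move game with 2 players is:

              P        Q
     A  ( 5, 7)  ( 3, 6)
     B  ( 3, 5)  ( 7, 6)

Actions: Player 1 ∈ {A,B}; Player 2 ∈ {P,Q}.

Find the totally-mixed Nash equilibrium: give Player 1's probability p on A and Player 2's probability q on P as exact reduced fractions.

P1 indiff ⇒ q·5+(1-q)·3 = q·3+(1-q)·7 ⇒ q(2) = (1-q)(4) ⇒ q = 2/3
P2 indiff ⇒ p·7+(1-p)·5 = p·6+(1-p)·6 ⇒ p(1) = (1-p)(1) ⇒ p = 1/2

p=1/2, q=2/3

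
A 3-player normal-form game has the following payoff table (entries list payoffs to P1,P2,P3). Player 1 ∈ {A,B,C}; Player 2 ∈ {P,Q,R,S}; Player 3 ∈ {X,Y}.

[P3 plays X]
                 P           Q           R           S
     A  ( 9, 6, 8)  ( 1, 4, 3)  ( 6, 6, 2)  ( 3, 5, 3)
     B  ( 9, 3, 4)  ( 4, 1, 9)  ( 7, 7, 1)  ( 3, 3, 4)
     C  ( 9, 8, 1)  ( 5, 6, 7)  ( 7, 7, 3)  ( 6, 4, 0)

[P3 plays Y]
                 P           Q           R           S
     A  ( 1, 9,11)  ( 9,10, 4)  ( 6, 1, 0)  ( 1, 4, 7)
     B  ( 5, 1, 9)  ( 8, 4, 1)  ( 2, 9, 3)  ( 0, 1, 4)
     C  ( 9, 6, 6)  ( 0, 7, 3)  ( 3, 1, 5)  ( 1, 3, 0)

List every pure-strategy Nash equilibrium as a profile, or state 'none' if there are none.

NE set: (A,Q,Y)

(A,P,X): not NE [P3→Y gives 11>8]
(A,P,Y): not NE [P1→C gives 9>1; P2→Q gives 10>9]
(A,Q,X): not NE [P1→C gives 5>1; P2→R gives 6>4; P3→Y gives 4>3]
(A,Q,Y): NE
(A,R,X): not NE [P1→C gives 7>6]
(A,R,Y): not NE [P2→Q gives 10>1; P3→X gives 2>0]
(A,S,X): not NE [P1→C gives 6>3; P2→R gives 6>5; P3→Y gives 7>3]
(A,S,Y): not NE [P2→Q gives 10>4]
(B,P,X): not NE [P2→R gives 7>3; P3→Y gives 9>4]
(B,P,Y): not NE [P1→C gives 9>5; P2→R gives 9>1]
(B,Q,X): not NE [P1→C gives 5>4; P2→R gives 7>1]
(B,Q,Y): not NE [P1→A gives 9>8; P2→R gives 9>4; P3→X gives 9>1]
(B,R,X): not NE [P3→Y gives 3>1]
(B,R,Y): not NE [P1→A gives 6>2]
(B,S,X): not NE [P1→C gives 6>3; P2→R gives 7>3]
(B,S,Y): not NE [P1→C gives 1>0; P2→R gives 9>1]
(C,P,X): not NE [P3→Y gives 6>1]
(C,P,Y): not NE [P2→Q gives 7>6]
(C,Q,X): not NE [P2→P gives 8>6]
(C,Q,Y): not NE [P1→A gives 9>0; P3→X gives 7>3]
(C,R,X): not NE [P2→P gives 8>7; P3→Y gives 5>3]
(C,R,Y): not NE [P1→A gives 6>3; P2→Q gives 7>1]
(C,S,X): not NE [P2→P gives 8>4]
(C,S,Y): not NE [P2→Q gives 7>3]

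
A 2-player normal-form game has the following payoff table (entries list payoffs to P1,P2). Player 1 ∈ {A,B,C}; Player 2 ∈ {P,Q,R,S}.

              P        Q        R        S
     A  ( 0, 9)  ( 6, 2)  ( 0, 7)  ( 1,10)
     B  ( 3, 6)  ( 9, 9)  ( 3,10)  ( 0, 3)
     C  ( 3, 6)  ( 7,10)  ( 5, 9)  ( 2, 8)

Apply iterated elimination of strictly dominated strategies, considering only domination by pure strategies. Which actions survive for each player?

IESDS → P1:{B,C} P2:{Q,R}

P1 drop A (C beats it: P:3>0 Q:7>6 R:5>0 S:2>1)
P2 drop P (Q beats it: B:9>6 C:10>6)
P2 drop S (Q beats it: B:9>3 C:10>8)
P1→{B,C} P2→{Q,R}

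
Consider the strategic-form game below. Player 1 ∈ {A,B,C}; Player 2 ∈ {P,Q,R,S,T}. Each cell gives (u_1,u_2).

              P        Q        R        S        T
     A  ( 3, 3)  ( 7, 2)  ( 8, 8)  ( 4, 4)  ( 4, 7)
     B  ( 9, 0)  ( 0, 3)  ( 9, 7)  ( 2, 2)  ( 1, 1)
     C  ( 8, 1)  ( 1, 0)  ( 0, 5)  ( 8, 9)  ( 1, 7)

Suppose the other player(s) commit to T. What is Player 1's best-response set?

BR_1 = {A}

u_1(A vs T) = 4
u_1(B vs T) = 1
u_1(C vs T) = 1
max payoff 4 at {A}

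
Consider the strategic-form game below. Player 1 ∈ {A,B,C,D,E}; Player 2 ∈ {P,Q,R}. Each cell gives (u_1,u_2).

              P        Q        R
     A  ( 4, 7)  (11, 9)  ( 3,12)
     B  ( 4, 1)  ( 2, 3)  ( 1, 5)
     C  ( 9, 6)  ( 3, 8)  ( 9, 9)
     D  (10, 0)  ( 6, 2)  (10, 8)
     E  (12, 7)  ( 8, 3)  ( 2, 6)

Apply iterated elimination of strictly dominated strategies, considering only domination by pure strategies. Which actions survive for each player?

IESDS → P1:{D,E} P2:{P,R}

P1 drop B (C beats it: P:9>4 Q:3>2 R:9>1)
P1 drop C (D beats it: P:10>9 Q:6>3 R:10>9)
P2 drop Q (R beats it: A:12>9 D:8>2 E:6>3)
P1 drop A (D beats it: P:10>4 R:10>3)
P1→{D,E} P2→{P,R}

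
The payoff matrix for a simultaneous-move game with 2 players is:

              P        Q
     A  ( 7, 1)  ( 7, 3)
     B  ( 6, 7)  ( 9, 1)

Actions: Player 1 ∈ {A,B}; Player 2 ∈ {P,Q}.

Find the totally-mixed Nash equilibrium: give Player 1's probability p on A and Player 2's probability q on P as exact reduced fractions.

P1 indiff ⇒ q·7+(1-q)·7 = q·6+(1-q)·9 ⇒ q(1) = (1-q)(2) ⇒ q = 2/3
P2 indiff ⇒ p·1+(1-p)·7 = p·3+(1-p)·1 ⇒ p(-2) = (1-p)(-6) ⇒ p = 3/4

(p,q) = (3/4, 2/3)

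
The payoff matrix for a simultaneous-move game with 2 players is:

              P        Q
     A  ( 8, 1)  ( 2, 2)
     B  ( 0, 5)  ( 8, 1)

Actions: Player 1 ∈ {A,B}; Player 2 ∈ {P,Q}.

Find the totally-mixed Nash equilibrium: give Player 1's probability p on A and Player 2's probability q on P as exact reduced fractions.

p=4/5, q=3/7

P1 indiff ⇒ q·8+(1-q)·2 = q·0+(1-q)·8 ⇒ q(8) = (1-q)(6) ⇒ q = 3/7
P2 indiff ⇒ p·1+(1-p)·5 = p·2+(1-p)·1 ⇒ p(-1) = (1-p)(-4) ⇒ p = 4/5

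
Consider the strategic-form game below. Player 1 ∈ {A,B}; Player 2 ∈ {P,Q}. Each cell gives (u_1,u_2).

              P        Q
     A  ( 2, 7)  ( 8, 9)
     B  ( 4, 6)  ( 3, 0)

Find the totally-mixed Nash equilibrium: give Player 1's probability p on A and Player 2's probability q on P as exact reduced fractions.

P1 mixes 3/4 on A; P2 mixes 5/7 on P

P1 indiff ⇒ q·2+(1-q)·8 = q·4+(1-q)·3 ⇒ q(-2) = (1-q)(-5) ⇒ q = 5/7
P2 indiff ⇒ p·7+(1-p)·6 = p·9+(1-p)·0 ⇒ p(-2) = (1-p)(-6) ⇒ p = 3/4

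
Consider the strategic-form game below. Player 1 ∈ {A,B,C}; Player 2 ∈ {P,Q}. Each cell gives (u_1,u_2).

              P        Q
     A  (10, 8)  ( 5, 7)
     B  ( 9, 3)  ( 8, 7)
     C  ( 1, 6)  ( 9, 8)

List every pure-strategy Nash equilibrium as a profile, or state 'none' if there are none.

(A,P): NE
(A,Q): not NE [P1→C gives 9>5; P2→P gives 8>7]
(B,P): not NE [P1→A gives 10>9; P2→Q gives 7>3]
(B,Q): not NE [P1→C gives 9>8]
(C,P): not NE [P1→A gives 10>1; P2→Q gives 8>6]
(C,Q): NE

PSNE = {(A,P), (C,Q)}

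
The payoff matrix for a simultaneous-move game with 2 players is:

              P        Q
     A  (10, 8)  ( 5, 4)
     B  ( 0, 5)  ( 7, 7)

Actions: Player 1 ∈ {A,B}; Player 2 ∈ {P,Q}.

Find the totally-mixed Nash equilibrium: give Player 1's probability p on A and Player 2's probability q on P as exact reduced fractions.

p=1/3, q=1/6

P1 indiff ⇒ q·10+(1-q)·5 = q·0+(1-q)·7 ⇒ q(10) = (1-q)(2) ⇒ q = 1/6
P2 indiff ⇒ p·8+(1-p)·5 = p·4+(1-p)·7 ⇒ p(4) = (1-p)(2) ⇒ p = 1/3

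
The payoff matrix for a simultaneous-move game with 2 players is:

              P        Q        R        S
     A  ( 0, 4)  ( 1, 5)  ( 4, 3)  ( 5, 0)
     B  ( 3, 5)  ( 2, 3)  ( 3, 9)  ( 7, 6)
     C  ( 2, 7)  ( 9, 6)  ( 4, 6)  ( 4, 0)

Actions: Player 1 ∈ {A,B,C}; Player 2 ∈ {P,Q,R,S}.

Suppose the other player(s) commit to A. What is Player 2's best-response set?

P2 best: {Q}

u_2(P vs A) = 4
u_2(Q vs A) = 5
u_2(R vs A) = 3
u_2(S vs A) = 0
max payoff 5 at {Q}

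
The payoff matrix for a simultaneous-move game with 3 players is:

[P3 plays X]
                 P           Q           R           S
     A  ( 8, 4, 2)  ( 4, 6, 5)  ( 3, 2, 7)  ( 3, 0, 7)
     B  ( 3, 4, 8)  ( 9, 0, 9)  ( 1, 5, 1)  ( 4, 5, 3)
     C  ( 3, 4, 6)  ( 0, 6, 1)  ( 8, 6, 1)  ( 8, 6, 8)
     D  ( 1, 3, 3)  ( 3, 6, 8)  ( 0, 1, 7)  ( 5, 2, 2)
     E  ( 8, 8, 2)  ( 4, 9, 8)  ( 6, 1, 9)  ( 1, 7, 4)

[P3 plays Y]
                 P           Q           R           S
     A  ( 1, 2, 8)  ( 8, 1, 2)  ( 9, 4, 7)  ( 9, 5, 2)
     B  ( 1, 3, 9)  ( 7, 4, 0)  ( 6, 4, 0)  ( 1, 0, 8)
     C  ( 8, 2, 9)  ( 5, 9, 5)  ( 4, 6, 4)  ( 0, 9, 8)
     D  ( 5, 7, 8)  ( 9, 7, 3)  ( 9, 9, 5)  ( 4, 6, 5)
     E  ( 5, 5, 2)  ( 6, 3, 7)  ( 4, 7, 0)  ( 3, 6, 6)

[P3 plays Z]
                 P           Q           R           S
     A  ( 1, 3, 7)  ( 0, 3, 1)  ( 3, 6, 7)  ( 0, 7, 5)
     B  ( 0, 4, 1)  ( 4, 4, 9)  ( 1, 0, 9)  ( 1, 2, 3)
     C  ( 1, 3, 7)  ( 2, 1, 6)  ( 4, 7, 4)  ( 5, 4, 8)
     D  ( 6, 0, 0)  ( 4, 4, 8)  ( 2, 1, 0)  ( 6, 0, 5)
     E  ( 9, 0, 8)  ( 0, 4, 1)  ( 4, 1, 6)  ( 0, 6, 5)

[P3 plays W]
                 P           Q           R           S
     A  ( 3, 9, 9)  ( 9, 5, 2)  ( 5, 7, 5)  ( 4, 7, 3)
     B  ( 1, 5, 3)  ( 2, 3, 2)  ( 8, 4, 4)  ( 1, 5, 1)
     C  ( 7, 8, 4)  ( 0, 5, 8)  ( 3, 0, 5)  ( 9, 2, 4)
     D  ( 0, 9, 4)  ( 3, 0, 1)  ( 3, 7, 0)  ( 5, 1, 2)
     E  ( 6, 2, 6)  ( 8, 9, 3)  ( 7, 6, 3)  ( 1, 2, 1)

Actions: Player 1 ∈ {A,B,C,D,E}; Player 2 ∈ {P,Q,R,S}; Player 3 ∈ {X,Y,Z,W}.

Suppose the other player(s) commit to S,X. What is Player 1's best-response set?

argmax u_1 = {C}

u_1(A vs S,X) = 3
u_1(B vs S,X) = 4
u_1(C vs S,X) = 8
u_1(D vs S,X) = 5
u_1(E vs S,X) = 1
max payoff 8 at {C}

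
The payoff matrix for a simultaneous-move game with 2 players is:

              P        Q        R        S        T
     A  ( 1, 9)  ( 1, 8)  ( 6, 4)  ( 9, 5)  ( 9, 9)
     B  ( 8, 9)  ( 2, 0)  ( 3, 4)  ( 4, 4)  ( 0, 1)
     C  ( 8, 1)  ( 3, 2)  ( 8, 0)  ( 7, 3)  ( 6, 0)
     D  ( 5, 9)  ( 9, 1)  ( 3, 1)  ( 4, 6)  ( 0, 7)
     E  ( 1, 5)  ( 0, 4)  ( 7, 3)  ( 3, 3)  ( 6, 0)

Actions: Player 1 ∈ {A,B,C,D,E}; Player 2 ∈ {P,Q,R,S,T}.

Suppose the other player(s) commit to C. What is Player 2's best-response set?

u_2(P vs C) = 1
u_2(Q vs C) = 2
u_2(R vs C) = 0
u_2(S vs C) = 3
u_2(T vs C) = 0
max payoff 3 at {S}

argmax u_2 = {S}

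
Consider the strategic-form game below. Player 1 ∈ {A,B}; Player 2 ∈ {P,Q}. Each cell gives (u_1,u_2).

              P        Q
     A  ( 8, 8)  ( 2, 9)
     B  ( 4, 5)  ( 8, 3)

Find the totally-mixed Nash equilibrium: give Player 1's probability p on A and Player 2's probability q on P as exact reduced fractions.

P1 indiff ⇒ q·8+(1-q)·2 = q·4+(1-q)·8 ⇒ q(4) = (1-q)(6) ⇒ q = 3/5
P2 indiff ⇒ p·8+(1-p)·5 = p·9+(1-p)·3 ⇒ p(-1) = (1-p)(-2) ⇒ p = 2/3

P1 mixes 2/3 on A; P2 mixes 3/5 on P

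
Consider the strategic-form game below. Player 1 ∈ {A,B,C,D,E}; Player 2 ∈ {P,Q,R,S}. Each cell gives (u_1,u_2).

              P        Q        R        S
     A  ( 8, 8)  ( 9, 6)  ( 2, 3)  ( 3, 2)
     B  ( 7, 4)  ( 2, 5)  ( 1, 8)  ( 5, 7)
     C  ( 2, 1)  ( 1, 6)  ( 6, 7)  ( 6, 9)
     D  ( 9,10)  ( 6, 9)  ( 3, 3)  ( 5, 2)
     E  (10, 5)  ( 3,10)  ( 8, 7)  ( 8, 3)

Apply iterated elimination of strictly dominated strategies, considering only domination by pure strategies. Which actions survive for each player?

P1 drop B (E beats it: P:10>7 Q:3>2 R:8>1 S:8>5)
P1 drop C (E beats it: P:10>2 Q:3>1 R:8>6 S:8>6)
P2 drop R (Q beats it: A:6>3 D:9>3 E:10>7)
P2 drop S (P beats it: A:8>2 D:10>2 E:5>3)
P1→{A,D,E} P2→{P,Q}

Remaining: P1:{A,D,E} P2:{P,Q}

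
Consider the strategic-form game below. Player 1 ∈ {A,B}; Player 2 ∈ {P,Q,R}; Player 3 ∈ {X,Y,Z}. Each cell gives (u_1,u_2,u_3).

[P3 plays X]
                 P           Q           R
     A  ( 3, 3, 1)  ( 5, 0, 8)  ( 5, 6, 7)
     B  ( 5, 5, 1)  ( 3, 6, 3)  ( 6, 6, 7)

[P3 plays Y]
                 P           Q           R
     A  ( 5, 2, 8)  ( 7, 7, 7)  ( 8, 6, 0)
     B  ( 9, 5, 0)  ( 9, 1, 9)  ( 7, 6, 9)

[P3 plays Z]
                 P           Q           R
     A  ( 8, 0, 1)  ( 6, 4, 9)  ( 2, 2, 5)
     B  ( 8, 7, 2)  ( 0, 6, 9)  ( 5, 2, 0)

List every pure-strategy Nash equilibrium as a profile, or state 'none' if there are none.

(A,P,X): not NE [P1→B gives 5>3; P2→R gives 6>3; P3→Y gives 8>1]
(A,P,Y): not NE [P1→B gives 9>5; P2→Q gives 7>2]
(A,P,Z): not NE [P2→Q gives 4>0; P3→Y gives 8>1]
(A,Q,X): not NE [P2→R gives 6>0; P3→Z gives 9>8]
(A,Q,Y): not NE [P1→B gives 9>7; P3→Z gives 9>7]
(A,Q,Z): NE
(A,R,X): not NE [P1→B gives 6>5]
(A,R,Y): not NE [P2→Q gives 7>6; P3→X gives 7>0]
(A,R,Z): not NE [P1→B gives 5>2; P2→Q gives 4>2; P3→X gives 7>5]
(B,P,X): not NE [P2→R gives 6>5; P3→Z gives 2>1]
(B,P,Y): not NE [P2→R gives 6>5; P3→Z gives 2>0]
(B,P,Z): NE
(B,Q,X): not NE [P1→A gives 5>3; P3→Z gives 9>3]
(B,Q,Y): not NE [P2→R gives 6>1]
(B,Q,Z): not NE [P1→A gives 6>0; P2→P gives 7>6]
(B,R,X): not NE [P3→Y gives 9>7]
(B,R,Y): not NE [P1→A gives 8>7]
(B,R,Z): not NE [P2→P gives 7>2; P3→Y gives 9>0]

NE set: (A,Q,Z), (B,P,Z)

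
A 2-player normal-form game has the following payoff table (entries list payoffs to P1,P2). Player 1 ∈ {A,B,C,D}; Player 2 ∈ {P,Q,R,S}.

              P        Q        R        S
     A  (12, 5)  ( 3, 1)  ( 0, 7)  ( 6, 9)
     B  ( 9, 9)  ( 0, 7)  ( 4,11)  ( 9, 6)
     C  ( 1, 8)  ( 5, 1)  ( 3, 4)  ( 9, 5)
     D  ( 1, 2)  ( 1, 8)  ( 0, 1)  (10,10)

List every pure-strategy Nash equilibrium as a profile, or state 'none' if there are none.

(A,P): not NE [P2→S gives 9>5]
(A,Q): not NE [P1→C gives 5>3; P2→S gives 9>1]
(A,R): not NE [P1→B gives 4>0; P2→S gives 9>7]
(A,S): not NE [P1→D gives 10>6]
(B,P): not NE [P1→A gives 12>9; P2→R gives 11>9]
(B,Q): not NE [P1→C gives 5>0; P2→R gives 11>7]
(B,R): NE
(B,S): not NE [P1→D gives 10>9; P2→R gives 11>6]
(C,P): not NE [P1→A gives 12>1]
(C,Q): not NE [P2→P gives 8>1]
(C,R): not NE [P1→B gives 4>3; P2→P gives 8>4]
(C,S): not NE [P1→D gives 10>9; P2→P gives 8>5]
(D,P): not NE [P1→A gives 12>1; P2→S gives 10>2]
(D,Q): not NE [P1→C gives 5>1; P2→S gives 10>8]
(D,R): not NE [P1→B gives 4>0; P2→S gives 10>1]
(D,S): NE

PSNE = {(B,R), (D,S)}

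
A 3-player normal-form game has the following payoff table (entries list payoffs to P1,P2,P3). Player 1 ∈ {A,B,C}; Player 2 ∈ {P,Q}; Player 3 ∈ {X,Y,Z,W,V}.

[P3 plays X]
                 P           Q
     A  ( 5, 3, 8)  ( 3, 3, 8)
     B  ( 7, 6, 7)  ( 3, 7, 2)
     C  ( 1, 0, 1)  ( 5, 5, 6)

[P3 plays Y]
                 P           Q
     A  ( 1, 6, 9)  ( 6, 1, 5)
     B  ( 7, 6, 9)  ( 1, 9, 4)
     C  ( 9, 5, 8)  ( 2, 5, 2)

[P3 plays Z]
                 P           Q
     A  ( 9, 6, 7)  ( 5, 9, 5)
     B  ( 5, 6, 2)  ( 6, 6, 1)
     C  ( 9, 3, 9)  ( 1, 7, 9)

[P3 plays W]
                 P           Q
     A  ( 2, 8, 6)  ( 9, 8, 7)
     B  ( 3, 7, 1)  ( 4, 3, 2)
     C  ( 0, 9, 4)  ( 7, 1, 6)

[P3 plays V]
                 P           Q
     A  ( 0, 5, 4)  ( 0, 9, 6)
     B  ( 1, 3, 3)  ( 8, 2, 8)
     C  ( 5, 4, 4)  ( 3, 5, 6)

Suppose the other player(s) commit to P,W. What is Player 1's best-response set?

u_1(A vs P,W) = 2
u_1(B vs P,W) = 3
u_1(C vs P,W) = 0
max payoff 3 at {B}

argmax u_1 = {B}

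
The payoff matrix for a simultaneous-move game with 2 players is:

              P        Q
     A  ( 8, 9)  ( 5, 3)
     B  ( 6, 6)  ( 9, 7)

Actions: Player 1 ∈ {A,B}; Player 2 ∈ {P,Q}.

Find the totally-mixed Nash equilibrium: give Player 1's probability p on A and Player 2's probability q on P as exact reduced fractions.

P1 indiff ⇒ q·8+(1-q)·5 = q·6+(1-q)·9 ⇒ q(2) = (1-q)(4) ⇒ q = 2/3
P2 indiff ⇒ p·9+(1-p)·6 = p·3+(1-p)·7 ⇒ p(6) = (1-p)(1) ⇒ p = 1/7

p=1/7, q=2/3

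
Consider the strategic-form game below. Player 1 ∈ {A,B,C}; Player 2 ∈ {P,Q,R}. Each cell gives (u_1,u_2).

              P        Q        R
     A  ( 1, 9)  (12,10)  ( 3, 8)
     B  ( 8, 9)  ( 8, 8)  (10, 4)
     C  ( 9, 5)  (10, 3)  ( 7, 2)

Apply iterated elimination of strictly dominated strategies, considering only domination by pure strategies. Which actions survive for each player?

P2 drop R (P beats it: A:9>8 B:9>4 C:5>2)
P1 drop B (C beats it: P:9>8 Q:10>8)
P1→{A,C} P2→{P,Q}

Remaining: P1:{A,C} P2:{P,Q}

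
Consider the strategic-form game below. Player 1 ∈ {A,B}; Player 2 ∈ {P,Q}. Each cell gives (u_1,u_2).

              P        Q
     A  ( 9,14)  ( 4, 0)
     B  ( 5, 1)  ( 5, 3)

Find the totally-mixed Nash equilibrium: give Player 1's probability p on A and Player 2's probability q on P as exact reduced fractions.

P1 indiff ⇒ q·9+(1-q)·4 = q·5+(1-q)·5 ⇒ q(4) = (1-q)(1) ⇒ q = 1/5
P2 indiff ⇒ p·14+(1-p)·1 = p·0+(1-p)·3 ⇒ p(14) = (1-p)(2) ⇒ p = 1/8

P1 mixes 1/8 on A; P2 mixes 1/5 on P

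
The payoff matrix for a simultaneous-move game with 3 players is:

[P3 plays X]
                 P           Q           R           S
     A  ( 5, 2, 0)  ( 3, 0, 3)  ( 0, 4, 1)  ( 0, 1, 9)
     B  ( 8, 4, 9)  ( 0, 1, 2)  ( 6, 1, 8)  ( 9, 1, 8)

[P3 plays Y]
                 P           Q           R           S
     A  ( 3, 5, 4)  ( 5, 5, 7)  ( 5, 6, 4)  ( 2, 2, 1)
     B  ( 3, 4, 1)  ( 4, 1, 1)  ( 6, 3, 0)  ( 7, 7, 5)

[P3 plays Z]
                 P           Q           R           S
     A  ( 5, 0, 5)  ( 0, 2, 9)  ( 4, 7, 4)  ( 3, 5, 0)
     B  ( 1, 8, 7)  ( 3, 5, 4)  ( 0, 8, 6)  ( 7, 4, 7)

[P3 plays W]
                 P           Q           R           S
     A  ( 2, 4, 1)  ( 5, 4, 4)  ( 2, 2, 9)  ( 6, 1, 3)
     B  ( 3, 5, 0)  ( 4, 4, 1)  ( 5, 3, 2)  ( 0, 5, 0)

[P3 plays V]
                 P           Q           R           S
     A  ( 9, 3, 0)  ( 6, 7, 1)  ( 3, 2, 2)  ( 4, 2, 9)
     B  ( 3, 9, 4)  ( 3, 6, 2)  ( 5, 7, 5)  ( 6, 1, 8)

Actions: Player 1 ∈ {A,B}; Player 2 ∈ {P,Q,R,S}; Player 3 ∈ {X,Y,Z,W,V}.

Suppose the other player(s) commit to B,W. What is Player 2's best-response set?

P2 best: {P,S}

u_2(P vs B,W) = 5
u_2(Q vs B,W) = 4
u_2(R vs B,W) = 3
u_2(S vs B,W) = 5
max payoff 5 at {P,S}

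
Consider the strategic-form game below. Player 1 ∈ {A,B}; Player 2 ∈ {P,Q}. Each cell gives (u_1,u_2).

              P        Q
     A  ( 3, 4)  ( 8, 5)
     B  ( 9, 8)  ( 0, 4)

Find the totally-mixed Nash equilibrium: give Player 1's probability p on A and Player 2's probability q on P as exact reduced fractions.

P1 indiff ⇒ q·3+(1-q)·8 = q·9+(1-q)·0 ⇒ q(-6) = (1-q)(-8) ⇒ q = 4/7
P2 indiff ⇒ p·4+(1-p)·8 = p·5+(1-p)·4 ⇒ p(-1) = (1-p)(-4) ⇒ p = 4/5

(p,q) = (4/5, 4/7)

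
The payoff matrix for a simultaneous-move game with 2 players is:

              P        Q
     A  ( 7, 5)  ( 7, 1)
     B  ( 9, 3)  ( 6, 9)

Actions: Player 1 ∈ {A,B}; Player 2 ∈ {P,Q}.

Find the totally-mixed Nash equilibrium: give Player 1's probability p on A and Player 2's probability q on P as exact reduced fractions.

P1 indiff ⇒ q·7+(1-q)·7 = q·9+(1-q)·6 ⇒ q(-2) = (1-q)(-1) ⇒ q = 1/3
P2 indiff ⇒ p·5+(1-p)·3 = p·1+(1-p)·9 ⇒ p(4) = (1-p)(6) ⇒ p = 3/5

(p,q) = (3/5, 1/3)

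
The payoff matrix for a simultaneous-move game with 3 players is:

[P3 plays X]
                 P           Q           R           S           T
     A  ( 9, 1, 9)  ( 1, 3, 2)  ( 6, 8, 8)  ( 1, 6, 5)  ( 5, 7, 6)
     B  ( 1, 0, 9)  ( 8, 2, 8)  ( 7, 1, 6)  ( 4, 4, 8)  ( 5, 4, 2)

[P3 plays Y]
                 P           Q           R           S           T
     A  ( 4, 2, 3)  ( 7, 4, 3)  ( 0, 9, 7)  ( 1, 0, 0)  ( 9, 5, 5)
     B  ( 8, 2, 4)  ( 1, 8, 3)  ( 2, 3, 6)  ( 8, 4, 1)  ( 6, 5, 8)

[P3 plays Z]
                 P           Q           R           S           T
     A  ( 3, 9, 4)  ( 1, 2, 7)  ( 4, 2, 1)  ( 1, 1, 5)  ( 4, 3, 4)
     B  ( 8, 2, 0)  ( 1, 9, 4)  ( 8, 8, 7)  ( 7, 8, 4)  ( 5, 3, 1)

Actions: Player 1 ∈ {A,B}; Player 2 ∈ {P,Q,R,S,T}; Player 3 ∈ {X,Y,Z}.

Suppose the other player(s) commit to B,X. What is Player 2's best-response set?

u_2(P vs B,X) = 0
u_2(Q vs B,X) = 2
u_2(R vs B,X) = 1
u_2(S vs B,X) = 4
u_2(T vs B,X) = 4
max payoff 4 at {S,T}

BR_2 = {S,T}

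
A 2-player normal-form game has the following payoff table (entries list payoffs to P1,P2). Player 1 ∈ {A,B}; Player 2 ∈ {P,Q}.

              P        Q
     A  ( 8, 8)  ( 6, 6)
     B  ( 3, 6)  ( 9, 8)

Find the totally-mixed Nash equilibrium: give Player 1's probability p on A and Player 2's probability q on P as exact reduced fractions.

(p,q) = (1/2, 3/8)

P1 indiff ⇒ q·8+(1-q)·6 = q·3+(1-q)·9 ⇒ q(5) = (1-q)(3) ⇒ q = 3/8
P2 indiff ⇒ p·8+(1-p)·6 = p·6+(1-p)·8 ⇒ p(2) = (1-p)(2) ⇒ p = 1/2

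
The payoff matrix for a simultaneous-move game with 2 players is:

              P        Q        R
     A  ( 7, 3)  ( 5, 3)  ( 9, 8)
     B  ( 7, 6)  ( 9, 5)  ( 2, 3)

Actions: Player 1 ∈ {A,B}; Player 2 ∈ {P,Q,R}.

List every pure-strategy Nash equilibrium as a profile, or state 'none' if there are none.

(A,P): not NE [P2→R gives 8>3]
(A,Q): not NE [P1→B gives 9>5; P2→R gives 8>3]
(A,R): NE
(B,P): NE
(B,Q): not NE [P2→P gives 6>5]
(B,R): not NE [P1→A gives 9>2; P2→P gives 6>3]

Nash profiles: (A,R), (B,P)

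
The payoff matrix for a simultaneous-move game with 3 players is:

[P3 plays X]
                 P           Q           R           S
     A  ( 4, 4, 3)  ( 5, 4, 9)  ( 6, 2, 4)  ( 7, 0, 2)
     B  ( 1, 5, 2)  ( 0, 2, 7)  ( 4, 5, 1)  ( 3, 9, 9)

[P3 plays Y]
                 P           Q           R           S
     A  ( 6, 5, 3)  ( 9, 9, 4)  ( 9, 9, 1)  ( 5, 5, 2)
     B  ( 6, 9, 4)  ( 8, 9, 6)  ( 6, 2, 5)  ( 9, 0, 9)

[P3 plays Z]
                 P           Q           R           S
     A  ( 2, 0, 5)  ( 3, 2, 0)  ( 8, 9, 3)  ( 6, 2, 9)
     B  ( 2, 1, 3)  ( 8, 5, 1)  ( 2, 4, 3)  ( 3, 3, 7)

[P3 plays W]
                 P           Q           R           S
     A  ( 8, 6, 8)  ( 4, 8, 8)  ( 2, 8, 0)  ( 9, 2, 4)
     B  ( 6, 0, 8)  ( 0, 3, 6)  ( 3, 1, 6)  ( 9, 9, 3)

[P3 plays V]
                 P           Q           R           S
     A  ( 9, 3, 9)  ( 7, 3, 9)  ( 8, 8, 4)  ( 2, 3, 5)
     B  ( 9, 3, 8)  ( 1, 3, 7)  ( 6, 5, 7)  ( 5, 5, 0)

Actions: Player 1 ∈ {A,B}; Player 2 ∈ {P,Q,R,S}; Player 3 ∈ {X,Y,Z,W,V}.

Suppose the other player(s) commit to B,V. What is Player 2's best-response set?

u_2(P vs B,V) = 3
u_2(Q vs B,V) = 3
u_2(R vs B,V) = 5
u_2(S vs B,V) = 5
max payoff 5 at {R,S}

BR_2 = {R,S}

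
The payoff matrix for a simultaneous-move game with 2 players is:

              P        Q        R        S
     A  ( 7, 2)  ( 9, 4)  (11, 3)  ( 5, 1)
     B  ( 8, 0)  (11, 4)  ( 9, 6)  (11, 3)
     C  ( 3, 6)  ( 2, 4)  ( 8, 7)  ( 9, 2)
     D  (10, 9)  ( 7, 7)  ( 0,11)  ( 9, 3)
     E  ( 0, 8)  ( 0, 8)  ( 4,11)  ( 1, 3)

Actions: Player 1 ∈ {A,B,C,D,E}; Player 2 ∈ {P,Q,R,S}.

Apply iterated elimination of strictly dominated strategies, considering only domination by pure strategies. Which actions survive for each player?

IESDS → P1:{A,B} P2:{Q,R}

P1 drop C (B beats it: P:8>3 Q:11>2 R:9>8 S:11>9)
P1 drop E (A beats it: P:7>0 Q:9>0 R:11>4 S:5>1)
P2 drop P (R beats it: A:3>2 B:6>0 D:11>9)
P1 drop D (B beats it: Q:11>7 R:9>0 S:11>9)
P2 drop S (Q beats it: A:4>1 B:4>3)
P1→{A,B} P2→{Q,R}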